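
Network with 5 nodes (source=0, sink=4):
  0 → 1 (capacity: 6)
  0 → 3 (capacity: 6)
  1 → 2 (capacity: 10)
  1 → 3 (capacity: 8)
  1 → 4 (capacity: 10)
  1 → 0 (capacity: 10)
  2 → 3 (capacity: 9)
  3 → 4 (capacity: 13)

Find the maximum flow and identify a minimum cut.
Max flow = 12, Min cut edges: (0,1), (0,3)

Maximum flow: 12
Minimum cut: (0,1), (0,3)
Partition: S = [0], T = [1, 2, 3, 4]

Max-flow min-cut theorem verified: both equal 12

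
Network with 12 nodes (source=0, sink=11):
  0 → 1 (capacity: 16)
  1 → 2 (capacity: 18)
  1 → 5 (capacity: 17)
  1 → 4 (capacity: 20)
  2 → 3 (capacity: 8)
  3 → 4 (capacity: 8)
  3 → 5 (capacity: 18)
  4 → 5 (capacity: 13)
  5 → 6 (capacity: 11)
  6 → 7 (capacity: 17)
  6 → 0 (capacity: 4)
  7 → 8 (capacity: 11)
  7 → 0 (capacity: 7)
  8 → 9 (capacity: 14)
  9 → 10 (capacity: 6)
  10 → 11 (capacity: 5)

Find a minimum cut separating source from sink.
Min cut value = 5, edges: (10,11)

Min cut value: 5
Partition: S = [0, 1, 2, 3, 4, 5, 6, 7, 8, 9, 10], T = [11]
Cut edges: (10,11)

By max-flow min-cut theorem, max flow = min cut = 5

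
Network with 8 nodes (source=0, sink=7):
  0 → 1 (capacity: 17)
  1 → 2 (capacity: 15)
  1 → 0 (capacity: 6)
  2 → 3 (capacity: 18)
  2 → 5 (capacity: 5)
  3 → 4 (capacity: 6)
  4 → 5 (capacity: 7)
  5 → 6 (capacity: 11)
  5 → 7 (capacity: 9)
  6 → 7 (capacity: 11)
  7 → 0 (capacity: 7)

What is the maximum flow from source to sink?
Maximum flow = 11

Max flow: 11

Flow assignment:
  0 → 1: 11/17
  1 → 2: 11/15
  2 → 3: 6/18
  2 → 5: 5/5
  3 → 4: 6/6
  4 → 5: 6/7
  5 → 6: 2/11
  5 → 7: 9/9
  6 → 7: 2/11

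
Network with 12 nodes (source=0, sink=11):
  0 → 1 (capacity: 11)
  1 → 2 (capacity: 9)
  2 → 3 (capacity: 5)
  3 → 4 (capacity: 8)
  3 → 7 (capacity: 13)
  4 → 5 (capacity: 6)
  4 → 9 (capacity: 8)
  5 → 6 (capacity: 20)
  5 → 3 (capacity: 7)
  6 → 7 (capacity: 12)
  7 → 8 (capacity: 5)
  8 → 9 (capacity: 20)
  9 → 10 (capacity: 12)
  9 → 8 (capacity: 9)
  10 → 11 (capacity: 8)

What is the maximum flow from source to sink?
Maximum flow = 5

Max flow: 5

Flow assignment:
  0 → 1: 5/11
  1 → 2: 5/9
  2 → 3: 5/5
  3 → 4: 5/8
  4 → 9: 5/8
  9 → 10: 5/12
  10 → 11: 5/8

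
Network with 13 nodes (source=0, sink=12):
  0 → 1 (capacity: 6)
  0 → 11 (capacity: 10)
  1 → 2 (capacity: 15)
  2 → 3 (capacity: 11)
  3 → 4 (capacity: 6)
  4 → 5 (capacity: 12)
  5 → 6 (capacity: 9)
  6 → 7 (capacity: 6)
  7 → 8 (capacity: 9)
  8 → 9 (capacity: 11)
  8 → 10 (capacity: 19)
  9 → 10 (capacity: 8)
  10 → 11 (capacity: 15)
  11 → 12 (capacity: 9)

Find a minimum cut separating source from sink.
Min cut value = 9, edges: (11,12)

Min cut value: 9
Partition: S = [0, 1, 2, 3, 4, 5, 6, 7, 8, 9, 10, 11], T = [12]
Cut edges: (11,12)

By max-flow min-cut theorem, max flow = min cut = 9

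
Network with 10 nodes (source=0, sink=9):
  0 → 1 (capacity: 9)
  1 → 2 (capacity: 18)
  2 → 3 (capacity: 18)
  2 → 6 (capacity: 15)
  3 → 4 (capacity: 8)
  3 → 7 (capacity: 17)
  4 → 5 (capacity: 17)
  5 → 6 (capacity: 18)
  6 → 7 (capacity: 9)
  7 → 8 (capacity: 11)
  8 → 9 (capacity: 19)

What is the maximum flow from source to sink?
Maximum flow = 9

Max flow: 9

Flow assignment:
  0 → 1: 9/9
  1 → 2: 9/18
  2 → 3: 9/18
  3 → 7: 9/17
  7 → 8: 9/11
  8 → 9: 9/19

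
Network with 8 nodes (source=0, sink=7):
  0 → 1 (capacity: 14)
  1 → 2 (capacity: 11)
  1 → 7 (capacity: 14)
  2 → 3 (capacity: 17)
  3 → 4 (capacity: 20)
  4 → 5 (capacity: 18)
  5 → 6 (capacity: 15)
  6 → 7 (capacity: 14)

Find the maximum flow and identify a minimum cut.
Max flow = 14, Min cut edges: (0,1)

Maximum flow: 14
Minimum cut: (0,1)
Partition: S = [0], T = [1, 2, 3, 4, 5, 6, 7]

Max-flow min-cut theorem verified: both equal 14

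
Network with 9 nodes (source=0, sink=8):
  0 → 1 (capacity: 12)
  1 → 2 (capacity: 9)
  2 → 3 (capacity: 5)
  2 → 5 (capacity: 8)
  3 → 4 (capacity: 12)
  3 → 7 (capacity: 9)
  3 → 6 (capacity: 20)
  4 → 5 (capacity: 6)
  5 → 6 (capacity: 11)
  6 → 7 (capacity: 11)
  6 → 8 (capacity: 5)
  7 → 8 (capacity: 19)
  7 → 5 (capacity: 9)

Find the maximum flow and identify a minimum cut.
Max flow = 9, Min cut edges: (1,2)

Maximum flow: 9
Minimum cut: (1,2)
Partition: S = [0, 1], T = [2, 3, 4, 5, 6, 7, 8]

Max-flow min-cut theorem verified: both equal 9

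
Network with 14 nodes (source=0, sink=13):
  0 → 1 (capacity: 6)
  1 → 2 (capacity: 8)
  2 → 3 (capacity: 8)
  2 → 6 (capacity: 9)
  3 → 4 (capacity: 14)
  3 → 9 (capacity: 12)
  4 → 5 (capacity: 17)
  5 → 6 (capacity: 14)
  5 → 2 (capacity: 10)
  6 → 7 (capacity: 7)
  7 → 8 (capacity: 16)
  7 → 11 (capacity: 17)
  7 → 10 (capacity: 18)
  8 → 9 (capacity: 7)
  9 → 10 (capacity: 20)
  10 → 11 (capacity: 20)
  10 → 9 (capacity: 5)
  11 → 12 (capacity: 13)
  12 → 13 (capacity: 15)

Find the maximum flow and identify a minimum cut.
Max flow = 6, Min cut edges: (0,1)

Maximum flow: 6
Minimum cut: (0,1)
Partition: S = [0], T = [1, 2, 3, 4, 5, 6, 7, 8, 9, 10, 11, 12, 13]

Max-flow min-cut theorem verified: both equal 6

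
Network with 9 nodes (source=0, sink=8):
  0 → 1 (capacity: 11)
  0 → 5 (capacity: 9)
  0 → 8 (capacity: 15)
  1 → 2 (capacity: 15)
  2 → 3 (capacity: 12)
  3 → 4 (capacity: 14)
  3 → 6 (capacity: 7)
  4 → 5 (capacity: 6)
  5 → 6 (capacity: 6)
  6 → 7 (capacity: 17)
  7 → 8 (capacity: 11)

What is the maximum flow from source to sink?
Maximum flow = 26

Max flow: 26

Flow assignment:
  0 → 1: 11/11
  0 → 8: 15/15
  1 → 2: 11/15
  2 → 3: 11/12
  3 → 4: 4/14
  3 → 6: 7/7
  4 → 5: 4/6
  5 → 6: 4/6
  6 → 7: 11/17
  7 → 8: 11/11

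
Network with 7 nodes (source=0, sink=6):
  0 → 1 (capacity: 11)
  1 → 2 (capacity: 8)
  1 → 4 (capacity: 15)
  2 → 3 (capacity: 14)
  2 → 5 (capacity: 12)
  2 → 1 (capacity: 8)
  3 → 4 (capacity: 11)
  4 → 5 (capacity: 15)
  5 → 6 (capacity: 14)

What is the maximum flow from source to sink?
Maximum flow = 11

Max flow: 11

Flow assignment:
  0 → 1: 11/11
  1 → 2: 8/8
  1 → 4: 3/15
  2 → 5: 8/12
  4 → 5: 3/15
  5 → 6: 11/14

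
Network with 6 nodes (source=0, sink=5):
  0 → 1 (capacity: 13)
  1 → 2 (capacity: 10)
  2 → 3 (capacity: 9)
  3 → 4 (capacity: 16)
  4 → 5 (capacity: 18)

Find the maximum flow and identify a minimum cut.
Max flow = 9, Min cut edges: (2,3)

Maximum flow: 9
Minimum cut: (2,3)
Partition: S = [0, 1, 2], T = [3, 4, 5]

Max-flow min-cut theorem verified: both equal 9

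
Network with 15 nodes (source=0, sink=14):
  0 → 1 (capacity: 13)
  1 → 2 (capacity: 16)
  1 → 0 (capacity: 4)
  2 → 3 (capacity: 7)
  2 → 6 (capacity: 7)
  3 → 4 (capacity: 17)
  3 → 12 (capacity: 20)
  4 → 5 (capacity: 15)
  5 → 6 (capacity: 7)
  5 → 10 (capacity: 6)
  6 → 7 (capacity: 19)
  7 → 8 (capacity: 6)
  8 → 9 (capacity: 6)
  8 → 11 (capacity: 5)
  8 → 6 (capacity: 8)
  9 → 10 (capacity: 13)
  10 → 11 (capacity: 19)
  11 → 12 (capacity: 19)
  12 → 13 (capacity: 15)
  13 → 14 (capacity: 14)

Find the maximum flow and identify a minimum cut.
Max flow = 13, Min cut edges: (2,3), (7,8)

Maximum flow: 13
Minimum cut: (2,3), (7,8)
Partition: S = [0, 1, 2, 6, 7], T = [3, 4, 5, 8, 9, 10, 11, 12, 13, 14]

Max-flow min-cut theorem verified: both equal 13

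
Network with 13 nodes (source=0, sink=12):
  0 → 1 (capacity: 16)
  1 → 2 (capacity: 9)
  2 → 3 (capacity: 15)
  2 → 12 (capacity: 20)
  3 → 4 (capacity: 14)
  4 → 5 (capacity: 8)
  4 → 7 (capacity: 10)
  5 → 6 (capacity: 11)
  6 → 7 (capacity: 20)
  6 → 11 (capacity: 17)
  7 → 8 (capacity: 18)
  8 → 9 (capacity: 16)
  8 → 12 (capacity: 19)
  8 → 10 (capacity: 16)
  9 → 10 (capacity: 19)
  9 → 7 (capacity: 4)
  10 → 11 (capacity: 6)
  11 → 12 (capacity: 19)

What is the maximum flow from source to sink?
Maximum flow = 9

Max flow: 9

Flow assignment:
  0 → 1: 9/16
  1 → 2: 9/9
  2 → 12: 9/20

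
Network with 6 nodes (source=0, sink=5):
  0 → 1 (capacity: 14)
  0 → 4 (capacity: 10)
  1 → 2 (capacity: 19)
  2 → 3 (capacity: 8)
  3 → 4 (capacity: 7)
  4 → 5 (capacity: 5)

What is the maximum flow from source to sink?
Maximum flow = 5

Max flow: 5

Flow assignment:
  0 → 1: 5/14
  1 → 2: 5/19
  2 → 3: 5/8
  3 → 4: 5/7
  4 → 5: 5/5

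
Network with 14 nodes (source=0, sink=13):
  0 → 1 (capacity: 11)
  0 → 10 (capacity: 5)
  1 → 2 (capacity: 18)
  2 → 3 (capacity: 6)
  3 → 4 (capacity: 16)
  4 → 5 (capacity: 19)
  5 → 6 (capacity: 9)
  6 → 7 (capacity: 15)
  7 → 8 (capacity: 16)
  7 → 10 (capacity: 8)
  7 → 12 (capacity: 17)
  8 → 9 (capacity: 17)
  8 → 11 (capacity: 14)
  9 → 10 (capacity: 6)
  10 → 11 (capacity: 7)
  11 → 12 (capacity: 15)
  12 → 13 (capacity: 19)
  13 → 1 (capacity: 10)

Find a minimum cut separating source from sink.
Min cut value = 11, edges: (0,10), (2,3)

Min cut value: 11
Partition: S = [0, 1, 2], T = [3, 4, 5, 6, 7, 8, 9, 10, 11, 12, 13]
Cut edges: (0,10), (2,3)

By max-flow min-cut theorem, max flow = min cut = 11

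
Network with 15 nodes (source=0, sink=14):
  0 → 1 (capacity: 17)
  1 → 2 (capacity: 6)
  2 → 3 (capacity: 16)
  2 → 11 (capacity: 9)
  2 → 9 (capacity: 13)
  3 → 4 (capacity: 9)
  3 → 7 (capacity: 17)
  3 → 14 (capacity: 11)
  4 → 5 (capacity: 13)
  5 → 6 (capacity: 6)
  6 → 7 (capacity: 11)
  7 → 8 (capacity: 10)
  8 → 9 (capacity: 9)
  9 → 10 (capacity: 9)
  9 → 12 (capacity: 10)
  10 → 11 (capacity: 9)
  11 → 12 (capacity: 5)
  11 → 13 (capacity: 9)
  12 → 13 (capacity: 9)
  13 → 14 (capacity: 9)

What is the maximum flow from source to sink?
Maximum flow = 6

Max flow: 6

Flow assignment:
  0 → 1: 6/17
  1 → 2: 6/6
  2 → 3: 6/16
  3 → 14: 6/11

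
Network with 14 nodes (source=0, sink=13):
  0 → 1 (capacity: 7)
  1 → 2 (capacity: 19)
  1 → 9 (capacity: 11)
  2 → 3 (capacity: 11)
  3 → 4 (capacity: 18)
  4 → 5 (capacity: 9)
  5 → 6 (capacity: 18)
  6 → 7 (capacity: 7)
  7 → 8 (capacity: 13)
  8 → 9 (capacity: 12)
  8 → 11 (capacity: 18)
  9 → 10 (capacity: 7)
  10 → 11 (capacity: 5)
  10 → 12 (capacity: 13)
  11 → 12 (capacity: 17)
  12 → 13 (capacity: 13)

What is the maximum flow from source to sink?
Maximum flow = 7

Max flow: 7

Flow assignment:
  0 → 1: 7/7
  1 → 9: 7/11
  9 → 10: 7/7
  10 → 12: 7/13
  12 → 13: 7/13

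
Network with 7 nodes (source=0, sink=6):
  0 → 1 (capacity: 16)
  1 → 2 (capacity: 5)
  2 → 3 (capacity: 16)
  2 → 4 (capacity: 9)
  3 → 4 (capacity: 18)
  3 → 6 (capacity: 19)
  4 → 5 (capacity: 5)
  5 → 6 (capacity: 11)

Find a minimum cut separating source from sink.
Min cut value = 5, edges: (1,2)

Min cut value: 5
Partition: S = [0, 1], T = [2, 3, 4, 5, 6]
Cut edges: (1,2)

By max-flow min-cut theorem, max flow = min cut = 5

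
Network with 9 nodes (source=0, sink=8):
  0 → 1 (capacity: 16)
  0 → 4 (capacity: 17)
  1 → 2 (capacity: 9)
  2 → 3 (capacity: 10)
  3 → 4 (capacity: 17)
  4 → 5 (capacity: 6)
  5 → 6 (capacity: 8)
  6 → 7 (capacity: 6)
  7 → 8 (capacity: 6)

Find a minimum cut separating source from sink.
Min cut value = 6, edges: (7,8)

Min cut value: 6
Partition: S = [0, 1, 2, 3, 4, 5, 6, 7], T = [8]
Cut edges: (7,8)

By max-flow min-cut theorem, max flow = min cut = 6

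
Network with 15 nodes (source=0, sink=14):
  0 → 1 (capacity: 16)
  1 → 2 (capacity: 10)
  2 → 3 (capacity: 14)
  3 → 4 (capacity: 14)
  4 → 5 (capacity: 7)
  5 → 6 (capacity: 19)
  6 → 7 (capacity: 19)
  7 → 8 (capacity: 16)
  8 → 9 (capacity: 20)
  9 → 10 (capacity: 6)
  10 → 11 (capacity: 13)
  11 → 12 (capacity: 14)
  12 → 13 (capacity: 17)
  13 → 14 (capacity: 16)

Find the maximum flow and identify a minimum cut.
Max flow = 6, Min cut edges: (9,10)

Maximum flow: 6
Minimum cut: (9,10)
Partition: S = [0, 1, 2, 3, 4, 5, 6, 7, 8, 9], T = [10, 11, 12, 13, 14]

Max-flow min-cut theorem verified: both equal 6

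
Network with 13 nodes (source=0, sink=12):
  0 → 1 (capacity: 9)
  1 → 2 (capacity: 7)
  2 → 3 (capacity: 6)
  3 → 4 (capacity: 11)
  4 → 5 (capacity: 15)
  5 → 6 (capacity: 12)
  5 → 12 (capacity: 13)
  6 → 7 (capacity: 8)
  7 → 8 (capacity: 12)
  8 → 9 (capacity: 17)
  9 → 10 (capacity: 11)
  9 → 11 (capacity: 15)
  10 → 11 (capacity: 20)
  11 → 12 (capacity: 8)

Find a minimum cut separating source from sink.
Min cut value = 6, edges: (2,3)

Min cut value: 6
Partition: S = [0, 1, 2], T = [3, 4, 5, 6, 7, 8, 9, 10, 11, 12]
Cut edges: (2,3)

By max-flow min-cut theorem, max flow = min cut = 6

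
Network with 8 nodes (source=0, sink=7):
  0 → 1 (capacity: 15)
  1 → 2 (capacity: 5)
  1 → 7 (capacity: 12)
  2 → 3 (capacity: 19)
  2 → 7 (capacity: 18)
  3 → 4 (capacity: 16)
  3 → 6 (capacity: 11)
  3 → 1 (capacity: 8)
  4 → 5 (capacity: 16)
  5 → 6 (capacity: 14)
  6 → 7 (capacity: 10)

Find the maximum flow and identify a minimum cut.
Max flow = 15, Min cut edges: (0,1)

Maximum flow: 15
Minimum cut: (0,1)
Partition: S = [0], T = [1, 2, 3, 4, 5, 6, 7]

Max-flow min-cut theorem verified: both equal 15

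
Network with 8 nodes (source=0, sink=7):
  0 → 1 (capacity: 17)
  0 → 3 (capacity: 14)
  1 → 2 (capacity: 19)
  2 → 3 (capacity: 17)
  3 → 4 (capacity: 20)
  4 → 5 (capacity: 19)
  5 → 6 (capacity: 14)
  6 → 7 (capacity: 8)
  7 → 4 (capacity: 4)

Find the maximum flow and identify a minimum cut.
Max flow = 8, Min cut edges: (6,7)

Maximum flow: 8
Minimum cut: (6,7)
Partition: S = [0, 1, 2, 3, 4, 5, 6], T = [7]

Max-flow min-cut theorem verified: both equal 8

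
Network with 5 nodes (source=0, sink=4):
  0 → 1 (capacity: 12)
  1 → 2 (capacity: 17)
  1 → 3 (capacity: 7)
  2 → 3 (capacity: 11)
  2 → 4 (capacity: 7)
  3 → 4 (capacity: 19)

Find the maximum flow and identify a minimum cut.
Max flow = 12, Min cut edges: (0,1)

Maximum flow: 12
Minimum cut: (0,1)
Partition: S = [0], T = [1, 2, 3, 4]

Max-flow min-cut theorem verified: both equal 12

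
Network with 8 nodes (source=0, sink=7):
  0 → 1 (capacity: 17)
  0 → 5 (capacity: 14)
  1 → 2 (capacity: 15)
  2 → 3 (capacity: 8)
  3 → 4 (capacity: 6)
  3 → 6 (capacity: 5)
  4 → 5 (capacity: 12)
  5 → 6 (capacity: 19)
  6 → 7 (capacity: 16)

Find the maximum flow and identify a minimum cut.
Max flow = 16, Min cut edges: (6,7)

Maximum flow: 16
Minimum cut: (6,7)
Partition: S = [0, 1, 2, 3, 4, 5, 6], T = [7]

Max-flow min-cut theorem verified: both equal 16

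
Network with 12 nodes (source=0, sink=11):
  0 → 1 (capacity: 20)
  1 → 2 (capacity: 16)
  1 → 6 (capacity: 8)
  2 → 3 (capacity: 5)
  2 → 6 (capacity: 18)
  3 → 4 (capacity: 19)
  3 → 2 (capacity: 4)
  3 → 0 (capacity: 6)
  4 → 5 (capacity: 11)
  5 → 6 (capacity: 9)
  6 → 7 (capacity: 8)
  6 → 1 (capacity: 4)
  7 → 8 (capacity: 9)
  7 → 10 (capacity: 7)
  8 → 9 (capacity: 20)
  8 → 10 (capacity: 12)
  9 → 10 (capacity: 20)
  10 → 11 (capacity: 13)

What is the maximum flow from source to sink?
Maximum flow = 8

Max flow: 8

Flow assignment:
  0 → 1: 8/20
  1 → 6: 8/8
  6 → 7: 8/8
  7 → 8: 1/9
  7 → 10: 7/7
  8 → 10: 1/12
  10 → 11: 8/13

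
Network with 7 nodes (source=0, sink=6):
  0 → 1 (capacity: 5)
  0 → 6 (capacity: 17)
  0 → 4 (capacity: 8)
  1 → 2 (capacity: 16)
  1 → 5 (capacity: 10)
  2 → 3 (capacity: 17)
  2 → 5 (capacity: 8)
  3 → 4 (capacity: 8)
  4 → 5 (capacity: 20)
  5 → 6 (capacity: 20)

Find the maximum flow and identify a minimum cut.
Max flow = 30, Min cut edges: (0,1), (0,6), (0,4)

Maximum flow: 30
Minimum cut: (0,1), (0,6), (0,4)
Partition: S = [0], T = [1, 2, 3, 4, 5, 6]

Max-flow min-cut theorem verified: both equal 30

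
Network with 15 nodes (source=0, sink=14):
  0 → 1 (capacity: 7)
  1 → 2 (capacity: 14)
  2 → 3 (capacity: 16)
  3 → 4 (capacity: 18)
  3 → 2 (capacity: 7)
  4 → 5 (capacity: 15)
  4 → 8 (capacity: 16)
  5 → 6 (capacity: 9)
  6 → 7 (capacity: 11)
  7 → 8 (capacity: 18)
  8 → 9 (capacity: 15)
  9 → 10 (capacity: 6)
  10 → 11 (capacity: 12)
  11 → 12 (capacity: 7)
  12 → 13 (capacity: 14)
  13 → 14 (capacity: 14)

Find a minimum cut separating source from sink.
Min cut value = 6, edges: (9,10)

Min cut value: 6
Partition: S = [0, 1, 2, 3, 4, 5, 6, 7, 8, 9], T = [10, 11, 12, 13, 14]
Cut edges: (9,10)

By max-flow min-cut theorem, max flow = min cut = 6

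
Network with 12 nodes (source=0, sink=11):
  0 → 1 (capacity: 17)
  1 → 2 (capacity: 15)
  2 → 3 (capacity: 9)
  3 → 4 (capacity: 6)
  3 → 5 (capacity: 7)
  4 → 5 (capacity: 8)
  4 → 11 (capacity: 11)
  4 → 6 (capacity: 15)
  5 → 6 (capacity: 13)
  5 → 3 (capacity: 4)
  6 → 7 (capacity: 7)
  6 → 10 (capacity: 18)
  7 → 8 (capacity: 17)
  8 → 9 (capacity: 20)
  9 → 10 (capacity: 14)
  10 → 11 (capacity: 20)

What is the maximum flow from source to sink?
Maximum flow = 9

Max flow: 9

Flow assignment:
  0 → 1: 9/17
  1 → 2: 9/15
  2 → 3: 9/9
  3 → 4: 6/6
  3 → 5: 3/7
  4 → 11: 6/11
  5 → 6: 3/13
  6 → 10: 3/18
  10 → 11: 3/20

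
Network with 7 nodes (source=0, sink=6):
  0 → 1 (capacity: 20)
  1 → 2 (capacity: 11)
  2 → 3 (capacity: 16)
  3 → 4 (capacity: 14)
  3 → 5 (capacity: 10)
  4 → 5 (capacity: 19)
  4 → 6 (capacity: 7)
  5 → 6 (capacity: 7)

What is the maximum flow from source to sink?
Maximum flow = 11

Max flow: 11

Flow assignment:
  0 → 1: 11/20
  1 → 2: 11/11
  2 → 3: 11/16
  3 → 4: 11/14
  4 → 5: 4/19
  4 → 6: 7/7
  5 → 6: 4/7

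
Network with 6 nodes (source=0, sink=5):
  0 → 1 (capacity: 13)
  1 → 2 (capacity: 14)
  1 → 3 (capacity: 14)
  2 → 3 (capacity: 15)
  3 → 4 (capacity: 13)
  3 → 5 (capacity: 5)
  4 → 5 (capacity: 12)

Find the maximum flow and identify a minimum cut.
Max flow = 13, Min cut edges: (0,1)

Maximum flow: 13
Minimum cut: (0,1)
Partition: S = [0], T = [1, 2, 3, 4, 5]

Max-flow min-cut theorem verified: both equal 13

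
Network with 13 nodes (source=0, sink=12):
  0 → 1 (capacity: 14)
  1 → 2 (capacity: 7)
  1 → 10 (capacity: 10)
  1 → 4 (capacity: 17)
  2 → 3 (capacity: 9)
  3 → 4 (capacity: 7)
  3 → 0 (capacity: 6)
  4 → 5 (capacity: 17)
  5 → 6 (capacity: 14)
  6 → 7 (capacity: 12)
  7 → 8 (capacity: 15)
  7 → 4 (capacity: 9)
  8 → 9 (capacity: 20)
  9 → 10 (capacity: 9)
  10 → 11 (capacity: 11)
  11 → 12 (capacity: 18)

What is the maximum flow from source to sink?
Maximum flow = 11

Max flow: 11

Flow assignment:
  0 → 1: 11/14
  1 → 10: 7/10
  1 → 4: 4/17
  4 → 5: 4/17
  5 → 6: 4/14
  6 → 7: 4/12
  7 → 8: 4/15
  8 → 9: 4/20
  9 → 10: 4/9
  10 → 11: 11/11
  11 → 12: 11/18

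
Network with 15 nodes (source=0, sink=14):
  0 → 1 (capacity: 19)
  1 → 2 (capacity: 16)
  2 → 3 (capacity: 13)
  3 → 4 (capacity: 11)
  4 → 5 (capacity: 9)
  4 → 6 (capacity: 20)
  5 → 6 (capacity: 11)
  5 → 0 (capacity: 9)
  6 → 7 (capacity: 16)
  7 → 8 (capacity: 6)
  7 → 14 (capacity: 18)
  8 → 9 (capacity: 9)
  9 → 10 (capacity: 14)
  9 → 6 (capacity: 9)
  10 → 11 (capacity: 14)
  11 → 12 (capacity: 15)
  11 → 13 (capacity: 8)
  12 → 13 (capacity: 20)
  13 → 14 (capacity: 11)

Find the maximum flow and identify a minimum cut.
Max flow = 11, Min cut edges: (3,4)

Maximum flow: 11
Minimum cut: (3,4)
Partition: S = [0, 1, 2, 3], T = [4, 5, 6, 7, 8, 9, 10, 11, 12, 13, 14]

Max-flow min-cut theorem verified: both equal 11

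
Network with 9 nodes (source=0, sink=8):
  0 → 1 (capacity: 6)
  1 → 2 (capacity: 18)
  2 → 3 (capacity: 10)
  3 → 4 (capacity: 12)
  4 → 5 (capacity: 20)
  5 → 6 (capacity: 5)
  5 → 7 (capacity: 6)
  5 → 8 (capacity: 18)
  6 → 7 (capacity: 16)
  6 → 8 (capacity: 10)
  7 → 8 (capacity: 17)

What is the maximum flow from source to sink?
Maximum flow = 6

Max flow: 6

Flow assignment:
  0 → 1: 6/6
  1 → 2: 6/18
  2 → 3: 6/10
  3 → 4: 6/12
  4 → 5: 6/20
  5 → 8: 6/18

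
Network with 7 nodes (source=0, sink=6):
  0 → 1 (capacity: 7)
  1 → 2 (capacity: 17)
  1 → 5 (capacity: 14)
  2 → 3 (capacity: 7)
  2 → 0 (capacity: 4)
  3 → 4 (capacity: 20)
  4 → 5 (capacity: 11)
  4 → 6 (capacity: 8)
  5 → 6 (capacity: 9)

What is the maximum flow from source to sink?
Maximum flow = 7

Max flow: 7

Flow assignment:
  0 → 1: 7/7
  1 → 5: 7/14
  5 → 6: 7/9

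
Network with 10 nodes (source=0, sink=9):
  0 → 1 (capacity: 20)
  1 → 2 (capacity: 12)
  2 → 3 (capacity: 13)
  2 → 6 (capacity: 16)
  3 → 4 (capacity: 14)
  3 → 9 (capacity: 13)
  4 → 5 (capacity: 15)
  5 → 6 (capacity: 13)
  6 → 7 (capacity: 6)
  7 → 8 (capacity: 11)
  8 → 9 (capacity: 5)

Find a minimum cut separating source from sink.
Min cut value = 12, edges: (1,2)

Min cut value: 12
Partition: S = [0, 1], T = [2, 3, 4, 5, 6, 7, 8, 9]
Cut edges: (1,2)

By max-flow min-cut theorem, max flow = min cut = 12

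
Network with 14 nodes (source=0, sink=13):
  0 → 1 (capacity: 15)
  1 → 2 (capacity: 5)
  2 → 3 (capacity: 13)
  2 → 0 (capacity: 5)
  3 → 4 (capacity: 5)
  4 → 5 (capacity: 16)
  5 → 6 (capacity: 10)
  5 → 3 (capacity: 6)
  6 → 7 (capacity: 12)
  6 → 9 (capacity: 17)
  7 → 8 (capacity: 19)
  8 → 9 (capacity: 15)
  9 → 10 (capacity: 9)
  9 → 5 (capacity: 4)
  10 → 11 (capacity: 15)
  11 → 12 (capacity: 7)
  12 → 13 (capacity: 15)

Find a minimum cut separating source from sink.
Min cut value = 5, edges: (3,4)

Min cut value: 5
Partition: S = [0, 1, 2, 3], T = [4, 5, 6, 7, 8, 9, 10, 11, 12, 13]
Cut edges: (3,4)

By max-flow min-cut theorem, max flow = min cut = 5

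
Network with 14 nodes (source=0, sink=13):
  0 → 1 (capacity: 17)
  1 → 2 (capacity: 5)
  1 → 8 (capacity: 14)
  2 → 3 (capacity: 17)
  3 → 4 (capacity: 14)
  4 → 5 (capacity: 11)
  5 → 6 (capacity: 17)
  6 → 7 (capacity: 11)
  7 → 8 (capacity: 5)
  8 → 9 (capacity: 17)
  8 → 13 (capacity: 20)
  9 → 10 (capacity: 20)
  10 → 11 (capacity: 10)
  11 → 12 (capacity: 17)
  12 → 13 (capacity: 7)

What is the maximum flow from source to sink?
Maximum flow = 17

Max flow: 17

Flow assignment:
  0 → 1: 17/17
  1 → 2: 3/5
  1 → 8: 14/14
  2 → 3: 3/17
  3 → 4: 3/14
  4 → 5: 3/11
  5 → 6: 3/17
  6 → 7: 3/11
  7 → 8: 3/5
  8 → 13: 17/20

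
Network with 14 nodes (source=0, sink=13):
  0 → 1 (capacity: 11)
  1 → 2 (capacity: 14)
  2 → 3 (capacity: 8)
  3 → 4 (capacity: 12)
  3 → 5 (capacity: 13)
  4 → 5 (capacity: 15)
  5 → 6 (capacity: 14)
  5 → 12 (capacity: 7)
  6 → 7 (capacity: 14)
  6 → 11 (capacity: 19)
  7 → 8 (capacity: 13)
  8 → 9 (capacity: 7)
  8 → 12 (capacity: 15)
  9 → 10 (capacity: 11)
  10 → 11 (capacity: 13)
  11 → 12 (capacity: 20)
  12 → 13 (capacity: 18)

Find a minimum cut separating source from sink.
Min cut value = 8, edges: (2,3)

Min cut value: 8
Partition: S = [0, 1, 2], T = [3, 4, 5, 6, 7, 8, 9, 10, 11, 12, 13]
Cut edges: (2,3)

By max-flow min-cut theorem, max flow = min cut = 8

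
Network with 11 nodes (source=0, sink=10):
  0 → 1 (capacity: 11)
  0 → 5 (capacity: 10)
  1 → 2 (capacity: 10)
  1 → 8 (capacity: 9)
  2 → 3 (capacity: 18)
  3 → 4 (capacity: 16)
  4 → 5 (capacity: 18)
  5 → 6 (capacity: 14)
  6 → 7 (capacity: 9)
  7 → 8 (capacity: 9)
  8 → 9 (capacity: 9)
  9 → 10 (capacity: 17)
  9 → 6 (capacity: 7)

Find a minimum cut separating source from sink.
Min cut value = 9, edges: (8,9)

Min cut value: 9
Partition: S = [0, 1, 2, 3, 4, 5, 6, 7, 8], T = [9, 10]
Cut edges: (8,9)

By max-flow min-cut theorem, max flow = min cut = 9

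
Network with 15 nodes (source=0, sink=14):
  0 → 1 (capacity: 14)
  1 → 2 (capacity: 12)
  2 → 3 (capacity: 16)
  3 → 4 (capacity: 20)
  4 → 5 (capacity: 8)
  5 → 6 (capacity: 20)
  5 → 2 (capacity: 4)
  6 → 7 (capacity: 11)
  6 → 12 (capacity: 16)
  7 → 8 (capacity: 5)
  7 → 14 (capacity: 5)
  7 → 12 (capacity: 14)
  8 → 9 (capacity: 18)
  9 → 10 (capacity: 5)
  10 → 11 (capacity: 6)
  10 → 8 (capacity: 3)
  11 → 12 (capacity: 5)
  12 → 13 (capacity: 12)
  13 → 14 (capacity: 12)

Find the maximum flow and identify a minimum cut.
Max flow = 8, Min cut edges: (4,5)

Maximum flow: 8
Minimum cut: (4,5)
Partition: S = [0, 1, 2, 3, 4], T = [5, 6, 7, 8, 9, 10, 11, 12, 13, 14]

Max-flow min-cut theorem verified: both equal 8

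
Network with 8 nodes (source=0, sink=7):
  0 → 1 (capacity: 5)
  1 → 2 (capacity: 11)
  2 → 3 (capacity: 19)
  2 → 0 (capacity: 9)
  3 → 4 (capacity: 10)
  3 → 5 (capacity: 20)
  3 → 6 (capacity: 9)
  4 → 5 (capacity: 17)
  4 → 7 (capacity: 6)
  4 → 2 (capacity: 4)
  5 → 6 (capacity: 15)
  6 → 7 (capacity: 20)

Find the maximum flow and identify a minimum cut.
Max flow = 5, Min cut edges: (0,1)

Maximum flow: 5
Minimum cut: (0,1)
Partition: S = [0], T = [1, 2, 3, 4, 5, 6, 7]

Max-flow min-cut theorem verified: both equal 5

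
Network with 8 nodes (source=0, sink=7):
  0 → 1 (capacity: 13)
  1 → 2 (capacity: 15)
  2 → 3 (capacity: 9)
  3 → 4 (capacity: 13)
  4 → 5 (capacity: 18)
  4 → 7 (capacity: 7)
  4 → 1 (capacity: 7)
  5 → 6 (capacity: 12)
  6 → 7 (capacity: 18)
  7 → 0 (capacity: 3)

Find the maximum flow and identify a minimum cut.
Max flow = 9, Min cut edges: (2,3)

Maximum flow: 9
Minimum cut: (2,3)
Partition: S = [0, 1, 2], T = [3, 4, 5, 6, 7]

Max-flow min-cut theorem verified: both equal 9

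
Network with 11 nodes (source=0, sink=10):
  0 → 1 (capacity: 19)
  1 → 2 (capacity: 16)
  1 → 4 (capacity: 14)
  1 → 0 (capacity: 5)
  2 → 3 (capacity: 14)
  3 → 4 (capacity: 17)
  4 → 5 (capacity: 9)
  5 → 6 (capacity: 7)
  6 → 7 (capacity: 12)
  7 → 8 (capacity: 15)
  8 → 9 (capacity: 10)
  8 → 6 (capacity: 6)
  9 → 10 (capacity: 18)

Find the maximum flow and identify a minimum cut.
Max flow = 7, Min cut edges: (5,6)

Maximum flow: 7
Minimum cut: (5,6)
Partition: S = [0, 1, 2, 3, 4, 5], T = [6, 7, 8, 9, 10]

Max-flow min-cut theorem verified: both equal 7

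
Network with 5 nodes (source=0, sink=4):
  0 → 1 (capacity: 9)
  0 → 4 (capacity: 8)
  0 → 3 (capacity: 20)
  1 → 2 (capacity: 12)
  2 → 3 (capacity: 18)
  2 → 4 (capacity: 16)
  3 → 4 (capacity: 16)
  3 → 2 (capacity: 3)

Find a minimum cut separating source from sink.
Min cut value = 36, edges: (0,1), (0,4), (3,4), (3,2)

Min cut value: 36
Partition: S = [0, 3], T = [1, 2, 4]
Cut edges: (0,1), (0,4), (3,4), (3,2)

By max-flow min-cut theorem, max flow = min cut = 36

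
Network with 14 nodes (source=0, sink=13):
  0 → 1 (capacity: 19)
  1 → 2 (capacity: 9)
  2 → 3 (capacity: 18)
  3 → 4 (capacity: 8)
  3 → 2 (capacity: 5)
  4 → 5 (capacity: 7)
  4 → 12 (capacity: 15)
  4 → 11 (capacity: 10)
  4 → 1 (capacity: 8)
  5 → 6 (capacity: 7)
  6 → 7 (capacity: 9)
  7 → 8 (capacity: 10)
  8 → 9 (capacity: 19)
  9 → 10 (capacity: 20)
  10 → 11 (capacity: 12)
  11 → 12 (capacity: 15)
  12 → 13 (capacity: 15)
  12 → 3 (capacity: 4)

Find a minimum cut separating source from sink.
Min cut value = 8, edges: (3,4)

Min cut value: 8
Partition: S = [0, 1, 2, 3], T = [4, 5, 6, 7, 8, 9, 10, 11, 12, 13]
Cut edges: (3,4)

By max-flow min-cut theorem, max flow = min cut = 8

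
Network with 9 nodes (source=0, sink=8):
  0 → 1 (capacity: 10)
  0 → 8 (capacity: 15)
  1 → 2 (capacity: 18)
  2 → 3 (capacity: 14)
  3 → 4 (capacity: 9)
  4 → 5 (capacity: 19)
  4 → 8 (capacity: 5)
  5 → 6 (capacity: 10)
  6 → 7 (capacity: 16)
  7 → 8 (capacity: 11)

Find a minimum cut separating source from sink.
Min cut value = 24, edges: (0,8), (3,4)

Min cut value: 24
Partition: S = [0, 1, 2, 3], T = [4, 5, 6, 7, 8]
Cut edges: (0,8), (3,4)

By max-flow min-cut theorem, max flow = min cut = 24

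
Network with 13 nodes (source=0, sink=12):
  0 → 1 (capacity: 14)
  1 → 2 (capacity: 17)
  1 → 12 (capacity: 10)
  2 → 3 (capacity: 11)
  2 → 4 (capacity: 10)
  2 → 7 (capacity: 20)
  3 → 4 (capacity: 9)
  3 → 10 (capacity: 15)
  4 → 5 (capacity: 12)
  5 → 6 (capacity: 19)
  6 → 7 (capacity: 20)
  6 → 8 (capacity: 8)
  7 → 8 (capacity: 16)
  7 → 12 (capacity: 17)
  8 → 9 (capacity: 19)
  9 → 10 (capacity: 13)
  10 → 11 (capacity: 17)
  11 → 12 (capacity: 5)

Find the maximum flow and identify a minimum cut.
Max flow = 14, Min cut edges: (0,1)

Maximum flow: 14
Minimum cut: (0,1)
Partition: S = [0], T = [1, 2, 3, 4, 5, 6, 7, 8, 9, 10, 11, 12]

Max-flow min-cut theorem verified: both equal 14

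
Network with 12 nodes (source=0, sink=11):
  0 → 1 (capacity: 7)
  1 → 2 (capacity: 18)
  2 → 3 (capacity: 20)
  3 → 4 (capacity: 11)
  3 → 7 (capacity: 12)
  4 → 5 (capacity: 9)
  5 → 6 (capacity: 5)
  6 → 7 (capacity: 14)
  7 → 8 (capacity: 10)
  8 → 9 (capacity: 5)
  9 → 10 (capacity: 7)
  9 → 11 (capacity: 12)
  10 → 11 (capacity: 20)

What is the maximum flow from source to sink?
Maximum flow = 5

Max flow: 5

Flow assignment:
  0 → 1: 5/7
  1 → 2: 5/18
  2 → 3: 5/20
  3 → 7: 5/12
  7 → 8: 5/10
  8 → 9: 5/5
  9 → 11: 5/12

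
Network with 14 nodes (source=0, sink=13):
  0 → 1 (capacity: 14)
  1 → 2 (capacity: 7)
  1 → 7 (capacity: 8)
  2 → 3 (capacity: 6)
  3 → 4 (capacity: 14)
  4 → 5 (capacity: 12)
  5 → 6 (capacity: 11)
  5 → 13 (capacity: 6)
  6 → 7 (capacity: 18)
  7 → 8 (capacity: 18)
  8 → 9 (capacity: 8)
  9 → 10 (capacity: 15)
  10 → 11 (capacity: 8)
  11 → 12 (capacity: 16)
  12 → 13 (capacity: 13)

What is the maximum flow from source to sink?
Maximum flow = 14

Max flow: 14

Flow assignment:
  0 → 1: 14/14
  1 → 2: 6/7
  1 → 7: 8/8
  2 → 3: 6/6
  3 → 4: 6/14
  4 → 5: 6/12
  5 → 13: 6/6
  7 → 8: 8/18
  8 → 9: 8/8
  9 → 10: 8/15
  10 → 11: 8/8
  11 → 12: 8/16
  12 → 13: 8/13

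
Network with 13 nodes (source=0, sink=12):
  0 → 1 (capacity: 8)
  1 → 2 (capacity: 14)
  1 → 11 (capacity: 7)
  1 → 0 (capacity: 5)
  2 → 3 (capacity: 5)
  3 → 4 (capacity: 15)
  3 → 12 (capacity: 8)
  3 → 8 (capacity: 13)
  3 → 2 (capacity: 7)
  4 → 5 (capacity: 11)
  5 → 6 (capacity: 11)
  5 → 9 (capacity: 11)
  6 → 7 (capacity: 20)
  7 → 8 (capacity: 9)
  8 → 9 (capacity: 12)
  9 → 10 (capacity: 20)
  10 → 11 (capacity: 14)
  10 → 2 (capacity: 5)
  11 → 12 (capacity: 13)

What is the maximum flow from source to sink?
Maximum flow = 8

Max flow: 8

Flow assignment:
  0 → 1: 8/8
  1 → 2: 1/14
  1 → 11: 7/7
  2 → 3: 1/5
  3 → 12: 1/8
  11 → 12: 7/13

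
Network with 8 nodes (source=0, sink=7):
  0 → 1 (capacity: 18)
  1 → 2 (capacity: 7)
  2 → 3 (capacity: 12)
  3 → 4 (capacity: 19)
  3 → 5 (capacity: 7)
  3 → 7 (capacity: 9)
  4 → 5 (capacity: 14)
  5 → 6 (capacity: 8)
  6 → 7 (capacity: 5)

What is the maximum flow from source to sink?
Maximum flow = 7

Max flow: 7

Flow assignment:
  0 → 1: 7/18
  1 → 2: 7/7
  2 → 3: 7/12
  3 → 7: 7/9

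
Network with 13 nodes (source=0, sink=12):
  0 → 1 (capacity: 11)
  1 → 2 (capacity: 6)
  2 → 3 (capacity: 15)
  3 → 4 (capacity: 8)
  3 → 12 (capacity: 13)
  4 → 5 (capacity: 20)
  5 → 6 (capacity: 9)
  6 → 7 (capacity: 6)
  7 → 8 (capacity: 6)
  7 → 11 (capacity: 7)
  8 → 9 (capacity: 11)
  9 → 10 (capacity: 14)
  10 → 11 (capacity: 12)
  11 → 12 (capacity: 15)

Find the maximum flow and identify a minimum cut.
Max flow = 6, Min cut edges: (1,2)

Maximum flow: 6
Minimum cut: (1,2)
Partition: S = [0, 1], T = [2, 3, 4, 5, 6, 7, 8, 9, 10, 11, 12]

Max-flow min-cut theorem verified: both equal 6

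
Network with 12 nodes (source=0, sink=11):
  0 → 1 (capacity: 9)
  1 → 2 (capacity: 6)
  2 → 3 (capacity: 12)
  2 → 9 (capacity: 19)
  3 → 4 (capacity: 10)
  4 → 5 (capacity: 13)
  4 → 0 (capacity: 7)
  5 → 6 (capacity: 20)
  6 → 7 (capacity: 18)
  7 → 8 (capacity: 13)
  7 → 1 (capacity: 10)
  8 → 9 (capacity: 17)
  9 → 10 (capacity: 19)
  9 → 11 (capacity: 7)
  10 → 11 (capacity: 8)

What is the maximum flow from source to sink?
Maximum flow = 6

Max flow: 6

Flow assignment:
  0 → 1: 6/9
  1 → 2: 6/6
  2 → 9: 6/19
  9 → 11: 6/7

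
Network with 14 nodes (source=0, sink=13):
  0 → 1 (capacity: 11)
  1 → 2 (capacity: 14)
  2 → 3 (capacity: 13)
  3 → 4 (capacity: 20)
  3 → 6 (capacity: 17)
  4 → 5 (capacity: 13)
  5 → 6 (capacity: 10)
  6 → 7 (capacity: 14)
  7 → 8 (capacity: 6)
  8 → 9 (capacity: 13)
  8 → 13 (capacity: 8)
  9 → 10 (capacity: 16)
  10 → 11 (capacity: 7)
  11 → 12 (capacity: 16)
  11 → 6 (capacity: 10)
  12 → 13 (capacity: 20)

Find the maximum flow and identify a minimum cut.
Max flow = 6, Min cut edges: (7,8)

Maximum flow: 6
Minimum cut: (7,8)
Partition: S = [0, 1, 2, 3, 4, 5, 6, 7], T = [8, 9, 10, 11, 12, 13]

Max-flow min-cut theorem verified: both equal 6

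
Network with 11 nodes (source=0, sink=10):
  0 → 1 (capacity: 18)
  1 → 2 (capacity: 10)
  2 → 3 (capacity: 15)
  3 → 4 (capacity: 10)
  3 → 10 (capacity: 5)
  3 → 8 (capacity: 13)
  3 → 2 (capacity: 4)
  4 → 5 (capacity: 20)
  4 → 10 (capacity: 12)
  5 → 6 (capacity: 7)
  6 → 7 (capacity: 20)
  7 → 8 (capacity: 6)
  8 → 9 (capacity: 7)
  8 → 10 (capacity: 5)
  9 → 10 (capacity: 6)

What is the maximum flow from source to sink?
Maximum flow = 10

Max flow: 10

Flow assignment:
  0 → 1: 10/18
  1 → 2: 10/10
  2 → 3: 10/15
  3 → 4: 5/10
  3 → 10: 5/5
  4 → 10: 5/12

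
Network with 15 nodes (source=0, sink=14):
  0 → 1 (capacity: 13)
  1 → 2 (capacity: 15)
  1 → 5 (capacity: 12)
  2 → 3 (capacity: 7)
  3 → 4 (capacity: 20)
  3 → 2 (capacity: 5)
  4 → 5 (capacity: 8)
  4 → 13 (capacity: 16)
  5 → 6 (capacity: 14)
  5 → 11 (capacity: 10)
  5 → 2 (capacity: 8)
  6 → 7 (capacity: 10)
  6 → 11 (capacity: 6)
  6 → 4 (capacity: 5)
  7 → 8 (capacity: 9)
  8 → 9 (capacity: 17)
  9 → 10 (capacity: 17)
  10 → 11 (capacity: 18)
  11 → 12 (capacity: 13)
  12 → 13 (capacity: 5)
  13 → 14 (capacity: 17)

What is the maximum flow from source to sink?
Maximum flow = 13

Max flow: 13

Flow assignment:
  0 → 1: 13/13
  1 → 2: 7/15
  1 → 5: 6/12
  2 → 3: 7/7
  3 → 4: 7/20
  4 → 13: 12/16
  5 → 6: 6/14
  6 → 11: 1/6
  6 → 4: 5/5
  11 → 12: 1/13
  12 → 13: 1/5
  13 → 14: 13/17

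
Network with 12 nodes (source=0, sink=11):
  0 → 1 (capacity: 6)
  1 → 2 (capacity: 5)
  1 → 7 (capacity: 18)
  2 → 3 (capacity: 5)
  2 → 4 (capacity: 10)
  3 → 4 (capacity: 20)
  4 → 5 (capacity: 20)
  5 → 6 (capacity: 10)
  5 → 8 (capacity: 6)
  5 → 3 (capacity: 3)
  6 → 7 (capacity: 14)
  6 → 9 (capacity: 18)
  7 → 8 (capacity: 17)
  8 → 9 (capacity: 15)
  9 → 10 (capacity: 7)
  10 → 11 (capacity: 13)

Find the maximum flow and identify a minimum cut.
Max flow = 6, Min cut edges: (0,1)

Maximum flow: 6
Minimum cut: (0,1)
Partition: S = [0], T = [1, 2, 3, 4, 5, 6, 7, 8, 9, 10, 11]

Max-flow min-cut theorem verified: both equal 6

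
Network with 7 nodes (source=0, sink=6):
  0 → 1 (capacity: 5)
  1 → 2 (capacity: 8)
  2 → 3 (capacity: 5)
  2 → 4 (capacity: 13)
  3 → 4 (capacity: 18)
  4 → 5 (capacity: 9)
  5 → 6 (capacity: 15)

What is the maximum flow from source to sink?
Maximum flow = 5

Max flow: 5

Flow assignment:
  0 → 1: 5/5
  1 → 2: 5/8
  2 → 4: 5/13
  4 → 5: 5/9
  5 → 6: 5/15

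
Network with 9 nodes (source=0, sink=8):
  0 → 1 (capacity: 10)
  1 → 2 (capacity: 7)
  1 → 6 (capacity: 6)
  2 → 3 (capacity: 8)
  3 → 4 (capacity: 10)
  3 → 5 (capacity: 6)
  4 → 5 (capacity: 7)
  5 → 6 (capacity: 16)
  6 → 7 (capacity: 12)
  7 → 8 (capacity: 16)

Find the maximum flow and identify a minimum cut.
Max flow = 10, Min cut edges: (0,1)

Maximum flow: 10
Minimum cut: (0,1)
Partition: S = [0], T = [1, 2, 3, 4, 5, 6, 7, 8]

Max-flow min-cut theorem verified: both equal 10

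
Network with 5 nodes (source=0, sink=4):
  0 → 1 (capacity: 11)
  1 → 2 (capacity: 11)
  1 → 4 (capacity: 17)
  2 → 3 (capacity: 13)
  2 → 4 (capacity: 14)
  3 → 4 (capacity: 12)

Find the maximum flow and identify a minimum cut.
Max flow = 11, Min cut edges: (0,1)

Maximum flow: 11
Minimum cut: (0,1)
Partition: S = [0], T = [1, 2, 3, 4]

Max-flow min-cut theorem verified: both equal 11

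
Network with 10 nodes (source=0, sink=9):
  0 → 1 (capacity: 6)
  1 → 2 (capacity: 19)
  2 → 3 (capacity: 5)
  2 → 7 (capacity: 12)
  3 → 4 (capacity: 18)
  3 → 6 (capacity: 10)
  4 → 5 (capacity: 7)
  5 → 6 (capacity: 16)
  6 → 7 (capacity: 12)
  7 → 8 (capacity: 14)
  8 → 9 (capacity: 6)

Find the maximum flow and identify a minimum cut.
Max flow = 6, Min cut edges: (8,9)

Maximum flow: 6
Minimum cut: (8,9)
Partition: S = [0, 1, 2, 3, 4, 5, 6, 7, 8], T = [9]

Max-flow min-cut theorem verified: both equal 6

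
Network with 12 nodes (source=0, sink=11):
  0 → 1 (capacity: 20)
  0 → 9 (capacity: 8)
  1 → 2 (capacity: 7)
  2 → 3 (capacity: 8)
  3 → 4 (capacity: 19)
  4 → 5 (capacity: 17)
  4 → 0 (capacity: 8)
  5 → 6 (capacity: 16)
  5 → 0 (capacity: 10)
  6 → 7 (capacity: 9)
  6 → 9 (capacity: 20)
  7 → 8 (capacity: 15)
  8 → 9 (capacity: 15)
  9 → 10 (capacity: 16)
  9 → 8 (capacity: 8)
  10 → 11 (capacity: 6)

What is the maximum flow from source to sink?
Maximum flow = 6

Max flow: 6

Flow assignment:
  0 → 1: 7/20
  1 → 2: 7/7
  2 → 3: 7/8
  3 → 4: 7/19
  4 → 5: 7/17
  5 → 6: 6/16
  5 → 0: 1/10
  6 → 9: 6/20
  9 → 10: 6/16
  10 → 11: 6/6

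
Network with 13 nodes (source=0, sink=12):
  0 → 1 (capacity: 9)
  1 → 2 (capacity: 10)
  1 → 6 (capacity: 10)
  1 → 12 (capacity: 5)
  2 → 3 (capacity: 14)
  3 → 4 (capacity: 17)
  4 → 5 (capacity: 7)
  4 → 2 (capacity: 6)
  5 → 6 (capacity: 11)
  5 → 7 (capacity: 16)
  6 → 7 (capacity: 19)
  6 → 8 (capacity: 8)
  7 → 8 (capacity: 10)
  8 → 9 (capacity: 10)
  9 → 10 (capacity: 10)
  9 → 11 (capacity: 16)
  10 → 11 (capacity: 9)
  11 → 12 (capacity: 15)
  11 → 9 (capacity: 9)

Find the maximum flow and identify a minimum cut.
Max flow = 9, Min cut edges: (0,1)

Maximum flow: 9
Minimum cut: (0,1)
Partition: S = [0], T = [1, 2, 3, 4, 5, 6, 7, 8, 9, 10, 11, 12]

Max-flow min-cut theorem verified: both equal 9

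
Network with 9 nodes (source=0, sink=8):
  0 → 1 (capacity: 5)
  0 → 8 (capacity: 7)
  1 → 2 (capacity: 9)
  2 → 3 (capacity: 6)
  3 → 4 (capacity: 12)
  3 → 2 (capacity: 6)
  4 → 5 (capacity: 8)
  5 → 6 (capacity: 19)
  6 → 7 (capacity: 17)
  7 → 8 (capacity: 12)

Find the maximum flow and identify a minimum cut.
Max flow = 12, Min cut edges: (0,1), (0,8)

Maximum flow: 12
Minimum cut: (0,1), (0,8)
Partition: S = [0], T = [1, 2, 3, 4, 5, 6, 7, 8]

Max-flow min-cut theorem verified: both equal 12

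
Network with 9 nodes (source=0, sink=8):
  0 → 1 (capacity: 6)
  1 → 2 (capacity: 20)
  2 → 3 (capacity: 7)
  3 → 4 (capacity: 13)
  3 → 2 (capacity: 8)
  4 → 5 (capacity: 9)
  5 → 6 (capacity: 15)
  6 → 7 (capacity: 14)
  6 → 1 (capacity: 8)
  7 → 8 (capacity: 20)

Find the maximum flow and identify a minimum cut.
Max flow = 6, Min cut edges: (0,1)

Maximum flow: 6
Minimum cut: (0,1)
Partition: S = [0], T = [1, 2, 3, 4, 5, 6, 7, 8]

Max-flow min-cut theorem verified: both equal 6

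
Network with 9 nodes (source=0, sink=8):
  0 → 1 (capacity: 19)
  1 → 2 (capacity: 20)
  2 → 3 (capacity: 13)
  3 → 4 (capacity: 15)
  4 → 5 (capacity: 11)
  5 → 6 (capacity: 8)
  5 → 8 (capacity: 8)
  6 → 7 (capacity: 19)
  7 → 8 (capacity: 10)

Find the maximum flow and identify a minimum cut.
Max flow = 11, Min cut edges: (4,5)

Maximum flow: 11
Minimum cut: (4,5)
Partition: S = [0, 1, 2, 3, 4], T = [5, 6, 7, 8]

Max-flow min-cut theorem verified: both equal 11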